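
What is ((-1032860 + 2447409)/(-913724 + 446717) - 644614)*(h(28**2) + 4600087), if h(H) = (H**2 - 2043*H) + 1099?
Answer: -362666699347829370/155669 ≈ -2.3297e+12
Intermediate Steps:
h(H) = 1099 + H**2 - 2043*H
((-1032860 + 2447409)/(-913724 + 446717) - 644614)*(h(28**2) + 4600087) = ((-1032860 + 2447409)/(-913724 + 446717) - 644614)*((1099 + (28**2)**2 - 2043*28**2) + 4600087) = (1414549/(-467007) - 644614)*((1099 + 784**2 - 2043*784) + 4600087) = (1414549*(-1/467007) - 644614)*((1099 + 614656 - 1601712) + 4600087) = (-1414549/467007 - 644614)*(-985957 + 4600087) = -301040664847/467007*3614130 = -362666699347829370/155669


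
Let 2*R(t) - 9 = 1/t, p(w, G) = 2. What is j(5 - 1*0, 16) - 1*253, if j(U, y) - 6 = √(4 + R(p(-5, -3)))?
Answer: -247 + √35/2 ≈ -244.04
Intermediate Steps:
R(t) = 9/2 + 1/(2*t) (R(t) = 9/2 + (1/t)/2 = 9/2 + 1/(2*t))
j(U, y) = 6 + √35/2 (j(U, y) = 6 + √(4 + (½)*(1 + 9*2)/2) = 6 + √(4 + (½)*(½)*(1 + 18)) = 6 + √(4 + (½)*(½)*19) = 6 + √(4 + 19/4) = 6 + √(35/4) = 6 + √35/2)
j(5 - 1*0, 16) - 1*253 = (6 + √35/2) - 1*253 = (6 + √35/2) - 253 = -247 + √35/2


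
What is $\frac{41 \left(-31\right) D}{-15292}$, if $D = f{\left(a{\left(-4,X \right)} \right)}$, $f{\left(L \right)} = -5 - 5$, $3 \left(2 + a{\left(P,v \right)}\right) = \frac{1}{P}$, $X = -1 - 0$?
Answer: $- \frac{6355}{7646} \approx -0.83115$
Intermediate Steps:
$X = -1$ ($X = -1 + 0 = -1$)
$a{\left(P,v \right)} = -2 + \frac{1}{3 P}$
$f{\left(L \right)} = -10$
$D = -10$
$\frac{41 \left(-31\right) D}{-15292} = \frac{41 \left(-31\right) \left(-10\right)}{-15292} = \left(-1271\right) \left(-10\right) \left(- \frac{1}{15292}\right) = 12710 \left(- \frac{1}{15292}\right) = - \frac{6355}{7646}$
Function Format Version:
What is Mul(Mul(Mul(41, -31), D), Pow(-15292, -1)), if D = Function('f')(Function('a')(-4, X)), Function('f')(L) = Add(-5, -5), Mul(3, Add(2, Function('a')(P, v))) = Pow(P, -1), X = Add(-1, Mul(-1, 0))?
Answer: Rational(-6355, 7646) ≈ -0.83115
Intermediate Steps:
X = -1 (X = Add(-1, 0) = -1)
Function('a')(P, v) = Add(-2, Mul(Rational(1, 3), Pow(P, -1)))
Function('f')(L) = -10
D = -10
Mul(Mul(Mul(41, -31), D), Pow(-15292, -1)) = Mul(Mul(Mul(41, -31), -10), Pow(-15292, -1)) = Mul(Mul(-1271, -10), Rational(-1, 15292)) = Mul(12710, Rational(-1, 15292)) = Rational(-6355, 7646)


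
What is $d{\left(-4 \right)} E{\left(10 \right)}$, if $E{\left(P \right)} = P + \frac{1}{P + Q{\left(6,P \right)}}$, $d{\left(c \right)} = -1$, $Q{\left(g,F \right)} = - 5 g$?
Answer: $- \frac{199}{20} \approx -9.95$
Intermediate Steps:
$E{\left(P \right)} = P + \frac{1}{-30 + P}$ ($E{\left(P \right)} = P + \frac{1}{P - 30} = P + \frac{1}{-30 + P}$)
$d{\left(-4 \right)} E{\left(10 \right)} = - \frac{1 + 10^{2} - 300}{-30 + 10} = - \frac{1 + 100 - 300}{-20} = - \frac{\left(-1\right) \left(-199\right)}{20} = \left(-1\right) \frac{199}{20} = - \frac{199}{20}$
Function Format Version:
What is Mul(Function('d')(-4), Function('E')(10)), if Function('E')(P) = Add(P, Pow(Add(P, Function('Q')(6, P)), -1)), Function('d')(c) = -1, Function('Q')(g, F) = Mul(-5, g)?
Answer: Rational(-199, 20) ≈ -9.9500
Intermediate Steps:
Function('E')(P) = Add(P, Pow(Add(-30, P), -1)) (Function('E')(P) = Add(P, Pow(Add(P, Mul(-5, 6)), -1)) = Add(P, Pow(Add(P, -30), -1)) = Add(P, Pow(Add(-30, P), -1)))
Mul(Function('d')(-4), Function('E')(10)) = Mul(-1, Mul(Pow(Add(-30, 10), -1), Add(1, Pow(10, 2), Mul(-30, 10)))) = Mul(-1, Mul(Pow(-20, -1), Add(1, 100, -300))) = Mul(-1, Mul(Rational(-1, 20), -199)) = Mul(-1, Rational(199, 20)) = Rational(-199, 20)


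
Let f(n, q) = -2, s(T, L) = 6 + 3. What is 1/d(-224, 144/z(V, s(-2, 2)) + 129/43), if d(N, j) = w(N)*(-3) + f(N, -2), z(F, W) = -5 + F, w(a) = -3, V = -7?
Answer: ⅐ ≈ 0.14286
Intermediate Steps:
s(T, L) = 9
d(N, j) = 7 (d(N, j) = -3*(-3) - 2 = 9 - 2 = 7)
1/d(-224, 144/z(V, s(-2, 2)) + 129/43) = 1/7 = ⅐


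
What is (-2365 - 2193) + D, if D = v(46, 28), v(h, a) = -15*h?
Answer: -5248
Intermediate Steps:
D = -690 (D = -15*46 = -690)
(-2365 - 2193) + D = (-2365 - 2193) - 690 = -4558 - 690 = -5248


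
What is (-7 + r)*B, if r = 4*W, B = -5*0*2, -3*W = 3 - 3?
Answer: 0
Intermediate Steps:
W = 0 (W = -(3 - 3)/3 = -⅓*0 = 0)
B = 0 (B = 0*2 = 0)
r = 0 (r = 4*0 = 0)
(-7 + r)*B = (-7 + 0)*0 = -7*0 = 0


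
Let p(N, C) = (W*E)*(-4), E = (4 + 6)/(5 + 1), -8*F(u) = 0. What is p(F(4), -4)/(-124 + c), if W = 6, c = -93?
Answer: 40/217 ≈ 0.18433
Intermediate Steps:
F(u) = 0 (F(u) = -⅛*0 = 0)
E = 5/3 (E = 10/6 = 10*(⅙) = 5/3 ≈ 1.6667)
p(N, C) = -40 (p(N, C) = (6*(5/3))*(-4) = 10*(-4) = -40)
p(F(4), -4)/(-124 + c) = -40/(-124 - 93) = -40/(-217) = -40*(-1/217) = 40/217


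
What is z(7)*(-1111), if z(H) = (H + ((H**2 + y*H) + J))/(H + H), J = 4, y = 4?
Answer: -48884/7 ≈ -6983.4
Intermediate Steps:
z(H) = (4 + H**2 + 5*H)/(2*H) (z(H) = (H + ((H**2 + 4*H) + 4))/(H + H) = (H + (4 + H**2 + 4*H))/((2*H)) = (4 + H**2 + 5*H)*(1/(2*H)) = (4 + H**2 + 5*H)/(2*H))
z(7)*(-1111) = ((1/2)*(4 + 7*(5 + 7))/7)*(-1111) = ((1/2)*(1/7)*(4 + 7*12))*(-1111) = ((1/2)*(1/7)*(4 + 84))*(-1111) = ((1/2)*(1/7)*88)*(-1111) = (44/7)*(-1111) = -48884/7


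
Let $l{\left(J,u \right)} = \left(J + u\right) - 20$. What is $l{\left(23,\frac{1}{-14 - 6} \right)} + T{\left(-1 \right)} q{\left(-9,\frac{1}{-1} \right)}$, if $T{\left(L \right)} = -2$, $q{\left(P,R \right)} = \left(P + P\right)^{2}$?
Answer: $- \frac{12901}{20} \approx -645.05$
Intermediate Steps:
$q{\left(P,R \right)} = 4 P^{2}$ ($q{\left(P,R \right)} = \left(2 P\right)^{2} = 4 P^{2}$)
$l{\left(J,u \right)} = -20 + J + u$
$l{\left(23,\frac{1}{-14 - 6} \right)} + T{\left(-1 \right)} q{\left(-9,\frac{1}{-1} \right)} = \left(-20 + 23 + \frac{1}{-14 - 6}\right) - 2 \cdot 4 \left(-9\right)^{2} = \left(-20 + 23 + \frac{1}{-20}\right) - 2 \cdot 4 \cdot 81 = \left(-20 + 23 - \frac{1}{20}\right) - 648 = \frac{59}{20} - 648 = - \frac{12901}{20}$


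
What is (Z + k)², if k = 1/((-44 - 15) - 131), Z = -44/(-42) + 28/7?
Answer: 404774161/15920100 ≈ 25.425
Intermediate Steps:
Z = 106/21 (Z = -44*(-1/42) + 28*(⅐) = 22/21 + 4 = 106/21 ≈ 5.0476)
k = -1/190 (k = 1/(-59 - 131) = 1/(-190) = -1/190 ≈ -0.0052632)
(Z + k)² = (106/21 - 1/190)² = (20119/3990)² = 404774161/15920100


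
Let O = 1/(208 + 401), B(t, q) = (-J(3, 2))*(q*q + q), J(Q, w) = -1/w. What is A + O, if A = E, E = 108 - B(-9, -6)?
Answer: 56638/609 ≈ 93.002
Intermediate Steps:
B(t, q) = q/2 + q²/2 (B(t, q) = (-(-1)/2)*(q*q + q) = (-(-1)/2)*(q² + q) = (-1*(-½))*(q + q²) = (q + q²)/2 = q/2 + q²/2)
O = 1/609 ≈ 0.0016420
E = 93 (E = 108 - (-6)*(1 - 6)/2 = 108 - (-6)*(-5)/2 = 108 - 1*15 = 108 - 15 = 93)
A = 93
A + O = 93 + 1/609 = 56638/609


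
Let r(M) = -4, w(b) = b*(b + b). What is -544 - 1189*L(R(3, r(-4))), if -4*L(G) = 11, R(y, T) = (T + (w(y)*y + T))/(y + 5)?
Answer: 10903/4 ≈ 2725.8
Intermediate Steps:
w(b) = 2*b² (w(b) = b*(2*b) = 2*b²)
R(y, T) = (2*T + 2*y³)/(5 + y) (R(y, T) = (T + ((2*y²)*y + T))/(y + 5) = (T + (2*y³ + T))/(5 + y) = (T + (T + 2*y³))/(5 + y) = (2*T + 2*y³)/(5 + y))
L(G) = -11/4 (L(G) = -¼*11 = -11/4)
-544 - 1189*L(R(3, r(-4))) = -544 - 1189*(-11/4) = -544 + 13079/4 = 10903/4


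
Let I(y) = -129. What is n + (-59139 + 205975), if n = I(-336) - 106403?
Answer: 40304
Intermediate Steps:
n = -106532 (n = -129 - 106403 = -106532)
n + (-59139 + 205975) = -106532 + (-59139 + 205975) = -106532 + 146836 = 40304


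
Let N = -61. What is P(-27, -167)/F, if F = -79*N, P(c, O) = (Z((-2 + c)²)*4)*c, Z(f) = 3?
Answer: -324/4819 ≈ -0.067234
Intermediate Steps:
P(c, O) = 12*c (P(c, O) = (3*4)*c = 12*c)
F = 4819 (F = -79*(-61) = 4819)
P(-27, -167)/F = (12*(-27))/4819 = -324*1/4819 = -324/4819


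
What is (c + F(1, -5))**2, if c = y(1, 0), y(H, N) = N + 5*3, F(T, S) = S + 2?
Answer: 144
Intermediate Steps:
F(T, S) = 2 + S
y(H, N) = 15 + N (y(H, N) = N + 15 = 15 + N)
c = 15 (c = 15 + 0 = 15)
(c + F(1, -5))**2 = (15 + (2 - 5))**2 = (15 - 3)**2 = 12**2 = 144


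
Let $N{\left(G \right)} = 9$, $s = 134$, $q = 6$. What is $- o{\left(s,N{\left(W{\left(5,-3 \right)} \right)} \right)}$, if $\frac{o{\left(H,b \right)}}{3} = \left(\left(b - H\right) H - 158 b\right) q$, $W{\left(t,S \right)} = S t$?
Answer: $327096$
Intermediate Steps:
$o{\left(H,b \right)} = - 2844 b + 18 H \left(b - H\right)$ ($o{\left(H,b \right)} = 3 \left(\left(b - H\right) H - 158 b\right) 6 = 3 \left(H \left(b - H\right) - 158 b\right) 6 = 3 \left(- 158 b + H \left(b - H\right)\right) 6 = 3 \left(- 948 b + 6 H \left(b - H\right)\right) = - 2844 b + 18 H \left(b - H\right)$)
$- o{\left(s,N{\left(W{\left(5,-3 \right)} \right)} \right)} = - (\left(-2844\right) 9 - 18 \cdot 134^{2} + 18 \cdot 134 \cdot 9) = - (-25596 - 323208 + 21708) = \left(-1\right) \left(-327096\right) = 327096$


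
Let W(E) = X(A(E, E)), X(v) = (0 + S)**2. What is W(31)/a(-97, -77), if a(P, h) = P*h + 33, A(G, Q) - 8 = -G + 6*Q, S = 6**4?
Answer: 839808/3751 ≈ 223.89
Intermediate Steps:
S = 1296
A(G, Q) = 8 - G + 6*Q (A(G, Q) = 8 + (-G + 6*Q) = 8 - G + 6*Q)
a(P, h) = 33 + P*h
X(v) = 1679616 (X(v) = (0 + 1296)**2 = 1296**2 = 1679616)
W(E) = 1679616
W(31)/a(-97, -77) = 1679616/(33 - 97*(-77)) = 1679616/(33 + 7469) = 1679616/7502 = 1679616*(1/7502) = 839808/3751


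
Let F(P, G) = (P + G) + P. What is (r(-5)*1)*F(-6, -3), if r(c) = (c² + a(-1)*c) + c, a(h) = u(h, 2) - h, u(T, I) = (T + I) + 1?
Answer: -75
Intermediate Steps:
u(T, I) = 1 + I + T (u(T, I) = (I + T) + 1 = 1 + I + T)
F(P, G) = G + 2*P (F(P, G) = (G + P) + P = G + 2*P)
a(h) = 3 (a(h) = (1 + 2 + h) - h = (3 + h) - h = 3)
r(c) = c² + 4*c (r(c) = (c² + 3*c) + c = c² + 4*c)
(r(-5)*1)*F(-6, -3) = (-5*(4 - 5)*1)*(-3 + 2*(-6)) = (-5*(-1)*1)*(-3 - 12) = (5*1)*(-15) = 5*(-15) = -75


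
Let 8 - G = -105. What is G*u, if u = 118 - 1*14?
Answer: 11752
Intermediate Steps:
u = 104 (u = 118 - 14 = 104)
G = 113 (G = 8 - 1*(-105) = 8 + 105 = 113)
G*u = 113*104 = 11752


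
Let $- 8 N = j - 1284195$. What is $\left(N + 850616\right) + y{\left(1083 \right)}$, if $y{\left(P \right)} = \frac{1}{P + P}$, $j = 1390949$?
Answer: $\frac{3627061223}{4332} \approx 8.3727 \cdot 10^{5}$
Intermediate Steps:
$N = - \frac{53377}{4}$ ($N = - \frac{1390949 - 1284195}{8} = \left(- \frac{1}{8}\right) 106754 = - \frac{53377}{4} \approx -13344.0$)
$y{\left(P \right)} = \frac{1}{2 P}$
$\left(N + 850616\right) + y{\left(1083 \right)} = \left(- \frac{53377}{4} + 850616\right) + \frac{1}{2 \cdot 1083} = \frac{3349087}{4} + \frac{1}{2} \cdot \frac{1}{1083} = \frac{3349087}{4} + \frac{1}{2166} = \frac{3627061223}{4332}$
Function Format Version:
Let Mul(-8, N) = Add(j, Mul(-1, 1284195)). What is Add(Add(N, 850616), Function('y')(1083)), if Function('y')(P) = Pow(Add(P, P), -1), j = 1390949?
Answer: Rational(3627061223, 4332) ≈ 8.3727e+5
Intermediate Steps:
N = Rational(-53377, 4) (N = Mul(Rational(-1, 8), Add(1390949, Mul(-1, 1284195))) = Mul(Rational(-1, 8), Add(1390949, -1284195)) = Mul(Rational(-1, 8), 106754) = Rational(-53377, 4) ≈ -13344.)
Function('y')(P) = Mul(Rational(1, 2), Pow(P, -1)) (Function('y')(P) = Pow(Mul(2, P), -1) = Mul(Rational(1, 2), Pow(P, -1)))
Add(Add(N, 850616), Function('y')(1083)) = Add(Add(Rational(-53377, 4), 850616), Mul(Rational(1, 2), Pow(1083, -1))) = Add(Rational(3349087, 4), Mul(Rational(1, 2), Rational(1, 1083))) = Add(Rational(3349087, 4), Rational(1, 2166)) = Rational(3627061223, 4332)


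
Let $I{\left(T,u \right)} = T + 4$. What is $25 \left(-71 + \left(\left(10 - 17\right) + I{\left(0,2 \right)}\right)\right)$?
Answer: $-1850$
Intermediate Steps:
$I{\left(T,u \right)} = 4 + T$
$25 \left(-71 + \left(\left(10 - 17\right) + I{\left(0,2 \right)}\right)\right) = 25 \left(-71 + \left(\left(10 - 17\right) + \left(4 + 0\right)\right)\right) = 25 \left(-71 + \left(\left(10 - 17\right) + 4\right)\right) = 25 \left(-71 + \left(-7 + 4\right)\right) = 25 \left(-71 - 3\right) = 25 \left(-74\right) = -1850$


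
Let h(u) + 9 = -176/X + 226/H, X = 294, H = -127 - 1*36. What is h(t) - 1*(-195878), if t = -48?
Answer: 4693169543/23961 ≈ 1.9587e+5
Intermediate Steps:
H = -163 (H = -127 - 36 = -163)
h(u) = -263215/23961 (h(u) = -9 + (-176/294 + 226/(-163)) = -9 + (-176*1/294 + 226*(-1/163)) = -9 + (-88/147 - 226/163) = -9 - 47566/23961 = -263215/23961)
h(t) - 1*(-195878) = -263215/23961 - 1*(-195878) = -263215/23961 + 195878 = 4693169543/23961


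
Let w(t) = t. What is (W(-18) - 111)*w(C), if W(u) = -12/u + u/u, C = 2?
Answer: -656/3 ≈ -218.67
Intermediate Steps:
W(u) = 1 - 12/u (W(u) = -12/u + 1 = 1 - 12/u)
(W(-18) - 111)*w(C) = ((-12 - 18)/(-18) - 111)*2 = (-1/18*(-30) - 111)*2 = (5/3 - 111)*2 = -328/3*2 = -656/3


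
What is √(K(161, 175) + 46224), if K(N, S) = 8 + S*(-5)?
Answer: √45357 ≈ 212.97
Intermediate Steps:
K(N, S) = 8 - 5*S
√(K(161, 175) + 46224) = √((8 - 5*175) + 46224) = √((8 - 875) + 46224) = √(-867 + 46224) = √45357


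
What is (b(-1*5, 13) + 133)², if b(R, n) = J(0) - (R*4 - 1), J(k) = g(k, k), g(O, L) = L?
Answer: 23716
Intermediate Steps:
J(k) = k
b(R, n) = 1 - 4*R (b(R, n) = 0 - (R*4 - 1) = 0 - (4*R - 1) = 0 - (-1 + 4*R) = 0 + (1 - 4*R) = 1 - 4*R)
(b(-1*5, 13) + 133)² = ((1 - (-4)*5) + 133)² = ((1 - 4*(-5)) + 133)² = ((1 + 20) + 133)² = (21 + 133)² = 154² = 23716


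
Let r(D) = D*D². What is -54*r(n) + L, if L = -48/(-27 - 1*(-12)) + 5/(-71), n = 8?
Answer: -9813929/355 ≈ -27645.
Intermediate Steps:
r(D) = D³
L = 1111/355 (L = -48/(-27 + 12) + 5*(-1/71) = -48/(-15) - 5/71 = -48*(-1/15) - 5/71 = 16/5 - 5/71 = 1111/355 ≈ 3.1296)
-54*r(n) + L = -54*8³ + 1111/355 = -54*512 + 1111/355 = -27648 + 1111/355 = -9813929/355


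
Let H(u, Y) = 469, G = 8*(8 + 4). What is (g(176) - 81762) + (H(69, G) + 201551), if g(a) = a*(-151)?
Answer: 93682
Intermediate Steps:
g(a) = -151*a
G = 96 (G = 8*12 = 96)
(g(176) - 81762) + (H(69, G) + 201551) = (-151*176 - 81762) + (469 + 201551) = (-26576 - 81762) + 202020 = -108338 + 202020 = 93682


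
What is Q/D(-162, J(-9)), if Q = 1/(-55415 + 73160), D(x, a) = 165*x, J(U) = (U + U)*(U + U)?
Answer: -1/474323850 ≈ -2.1083e-9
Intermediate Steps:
J(U) = 4*U² (J(U) = (2*U)*(2*U) = 4*U²)
Q = 1/17745 ≈ 5.6354e-5
Q/D(-162, J(-9)) = 1/(17745*((165*(-162)))) = (1/17745)/(-26730) = (1/17745)*(-1/26730) = -1/474323850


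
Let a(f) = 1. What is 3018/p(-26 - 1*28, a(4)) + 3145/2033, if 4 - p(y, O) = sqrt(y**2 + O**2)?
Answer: -5139577/1965911 - 1006*sqrt(2917)/967 ≈ -58.802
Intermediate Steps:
p(y, O) = 4 - sqrt(O**2 + y**2) (p(y, O) = 4 - sqrt(y**2 + O**2) = 4 - sqrt(O**2 + y**2))
3018/p(-26 - 1*28, a(4)) + 3145/2033 = 3018/(4 - sqrt(1**2 + (-26 - 1*28)**2)) + 3145/2033 = 3018/(4 - sqrt(1 + (-26 - 28)**2)) + 3145*(1/2033) = 3018/(4 - sqrt(1 + (-54)**2)) + 3145/2033 = 3018/(4 - sqrt(1 + 2916)) + 3145/2033 = 3018/(4 - sqrt(2917)) + 3145/2033 = 3145/2033 + 3018/(4 - sqrt(2917))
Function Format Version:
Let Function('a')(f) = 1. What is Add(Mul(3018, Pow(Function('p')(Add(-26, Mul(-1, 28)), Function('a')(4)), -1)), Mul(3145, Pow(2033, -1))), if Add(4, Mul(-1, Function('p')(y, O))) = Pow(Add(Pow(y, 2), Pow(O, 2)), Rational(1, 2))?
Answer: Add(Rational(-5139577, 1965911), Mul(Rational(-1006, 967), Pow(2917, Rational(1, 2)))) ≈ -58.802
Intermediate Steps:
Function('p')(y, O) = Add(4, Mul(-1, Pow(Add(Pow(O, 2), Pow(y, 2)), Rational(1, 2)))) (Function('p')(y, O) = Add(4, Mul(-1, Pow(Add(Pow(y, 2), Pow(O, 2)), Rational(1, 2)))) = Add(4, Mul(-1, Pow(Add(Pow(O, 2), Pow(y, 2)), Rational(1, 2)))))
Add(Mul(3018, Pow(Function('p')(Add(-26, Mul(-1, 28)), Function('a')(4)), -1)), Mul(3145, Pow(2033, -1))) = Add(Mul(3018, Pow(Add(4, Mul(-1, Pow(Add(Pow(1, 2), Pow(Add(-26, Mul(-1, 28)), 2)), Rational(1, 2)))), -1)), Mul(3145, Pow(2033, -1))) = Add(Mul(3018, Pow(Add(4, Mul(-1, Pow(Add(1, Pow(Add(-26, -28), 2)), Rational(1, 2)))), -1)), Mul(3145, Rational(1, 2033))) = Add(Mul(3018, Pow(Add(4, Mul(-1, Pow(Add(1, Pow(-54, 2)), Rational(1, 2)))), -1)), Rational(3145, 2033)) = Add(Mul(3018, Pow(Add(4, Mul(-1, Pow(Add(1, 2916), Rational(1, 2)))), -1)), Rational(3145, 2033)) = Add(Mul(3018, Pow(Add(4, Mul(-1, Pow(2917, Rational(1, 2)))), -1)), Rational(3145, 2033)) = Add(Rational(3145, 2033), Mul(3018, Pow(Add(4, Mul(-1, Pow(2917, Rational(1, 2)))), -1)))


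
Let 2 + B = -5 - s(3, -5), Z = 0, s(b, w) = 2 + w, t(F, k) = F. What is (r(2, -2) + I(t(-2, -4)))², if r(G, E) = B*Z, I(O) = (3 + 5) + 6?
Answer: 196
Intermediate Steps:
I(O) = 14 (I(O) = 8 + 6 = 14)
B = -4 (B = -2 + (-5 - (2 - 5)) = -2 + (-5 - 1*(-3)) = -2 + (-5 + 3) = -2 - 2 = -4)
r(G, E) = 0 (r(G, E) = -4*0 = 0)
(r(2, -2) + I(t(-2, -4)))² = (0 + 14)² = 14² = 196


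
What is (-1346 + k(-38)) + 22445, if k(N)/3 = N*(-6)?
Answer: 21783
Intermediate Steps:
k(N) = -18*N (k(N) = 3*(N*(-6)) = 3*(-6*N) = -18*N)
(-1346 + k(-38)) + 22445 = (-1346 - 18*(-38)) + 22445 = (-1346 + 684) + 22445 = -662 + 22445 = 21783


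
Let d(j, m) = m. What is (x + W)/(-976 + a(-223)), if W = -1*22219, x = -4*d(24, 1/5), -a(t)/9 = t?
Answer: -111099/5155 ≈ -21.552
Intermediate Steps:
a(t) = -9*t
x = -⅘ (x = -4/5 = -4*⅕ = -⅘ ≈ -0.80000)
W = -22219
(x + W)/(-976 + a(-223)) = (-⅘ - 22219)/(-976 - 9*(-223)) = -111099/(5*(-976 + 2007)) = -111099/5/1031 = -111099/5*1/1031 = -111099/5155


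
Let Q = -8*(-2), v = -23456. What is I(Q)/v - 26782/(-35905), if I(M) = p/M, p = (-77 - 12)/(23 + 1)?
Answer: 241231454873/323400069120 ≈ 0.74592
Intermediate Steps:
Q = 16
p = -89/24 ≈ -3.7083
I(M) = -89/(24*M)
I(Q)/v - 26782/(-35905) = -89/24/16/(-23456) - 26782/(-35905) = -89/24*1/16*(-1/23456) - 26782*(-1/35905) = -89/384*(-1/23456) + 26782/35905 = 89/9007104 + 26782/35905 = 241231454873/323400069120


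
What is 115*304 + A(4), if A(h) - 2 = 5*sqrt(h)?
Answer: 34972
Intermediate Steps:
A(h) = 2 + 5*sqrt(h)
115*304 + A(4) = 115*304 + (2 + 5*sqrt(4)) = 34960 + (2 + 5*2) = 34960 + (2 + 10) = 34960 + 12 = 34972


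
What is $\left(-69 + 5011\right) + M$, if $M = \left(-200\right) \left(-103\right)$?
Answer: $25542$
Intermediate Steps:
$M = 20600$
$\left(-69 + 5011\right) + M = \left(-69 + 5011\right) + 20600 = 4942 + 20600 = 25542$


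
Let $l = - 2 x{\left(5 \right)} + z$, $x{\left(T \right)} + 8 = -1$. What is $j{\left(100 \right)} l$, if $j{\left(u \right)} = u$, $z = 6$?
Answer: $2400$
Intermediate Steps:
$x{\left(T \right)} = -9$ ($x{\left(T \right)} = -8 - 1 = -9$)
$l = 24$ ($l = \left(-2\right) \left(-9\right) + 6 = 18 + 6 = 24$)
$j{\left(100 \right)} l = 100 \cdot 24 = 2400$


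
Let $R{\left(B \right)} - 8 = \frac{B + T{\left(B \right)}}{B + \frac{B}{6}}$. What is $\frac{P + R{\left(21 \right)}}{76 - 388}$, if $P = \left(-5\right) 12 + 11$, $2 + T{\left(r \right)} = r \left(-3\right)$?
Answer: $\frac{699}{5096} \approx 0.13717$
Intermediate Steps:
$T{\left(r \right)} = -2 - 3 r$ ($T{\left(r \right)} = -2 + r \left(-3\right) = -2 - 3 r$)
$P = -49$ ($P = -60 + 11 = -49$)
$R{\left(B \right)} = 8 + \frac{6 \left(-2 - 2 B\right)}{7 B}$ ($R{\left(B \right)} = 8 + \frac{B - \left(2 + 3 B\right)}{B + \frac{B}{6}} = 8 + \frac{-2 - 2 B}{B + B \frac{1}{6}} = 8 + \frac{-2 - 2 B}{B + \frac{B}{6}} = 8 + \frac{-2 - 2 B}{\frac{7}{6} B} = 8 + \left(-2 - 2 B\right) \frac{6}{7 B} = 8 + \frac{6 \left(-2 - 2 B\right)}{7 B}$)
$\frac{P + R{\left(21 \right)}}{76 - 388} = \frac{-49 + \frac{4 \left(-3 + 11 \cdot 21\right)}{7 \cdot 21}}{76 - 388} = \frac{-49 + \frac{4}{7} \cdot \frac{1}{21} \left(-3 + 231\right)}{-312} = \left(-49 + \frac{4}{7} \cdot \frac{1}{21} \cdot 228\right) \left(- \frac{1}{312}\right) = \left(-49 + \frac{304}{49}\right) \left(- \frac{1}{312}\right) = \left(- \frac{2097}{49}\right) \left(- \frac{1}{312}\right) = \frac{699}{5096}$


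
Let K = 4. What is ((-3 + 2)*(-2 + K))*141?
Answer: -282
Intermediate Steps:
((-3 + 2)*(-2 + K))*141 = ((-3 + 2)*(-2 + 4))*141 = -1*2*141 = -2*141 = -282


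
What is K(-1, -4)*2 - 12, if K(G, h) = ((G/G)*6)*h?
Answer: -60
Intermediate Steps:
K(G, h) = 6*h (K(G, h) = (1*6)*h = 6*h)
K(-1, -4)*2 - 12 = (6*(-4))*2 - 12 = -24*2 - 12 = -48 - 12 = -60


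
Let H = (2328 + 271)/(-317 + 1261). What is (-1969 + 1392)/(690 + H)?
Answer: -544688/653959 ≈ -0.83291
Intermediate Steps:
H = 2599/944 ≈ 2.7532
(-1969 + 1392)/(690 + H) = (-1969 + 1392)/(690 + 2599/944) = -577/653959/944 = -577*944/653959 = -544688/653959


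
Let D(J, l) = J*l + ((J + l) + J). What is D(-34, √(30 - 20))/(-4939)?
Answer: 68/4939 + 3*√10/449 ≈ 0.034897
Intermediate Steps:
D(J, l) = l + 2*J + J*l (D(J, l) = J*l + (l + 2*J) = l + 2*J + J*l)
D(-34, √(30 - 20))/(-4939) = (√(30 - 20) + 2*(-34) - 34*√(30 - 20))/(-4939) = (√10 - 68 - 34*√10)*(-1/4939) = (-68 - 33*√10)*(-1/4939) = 68/4939 + 3*√10/449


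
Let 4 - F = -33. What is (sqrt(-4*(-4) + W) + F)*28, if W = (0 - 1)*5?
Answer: 1036 + 28*sqrt(11) ≈ 1128.9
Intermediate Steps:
W = -5 (W = -1*5 = -5)
F = 37 (F = 4 - 1*(-33) = 4 + 33 = 37)
(sqrt(-4*(-4) + W) + F)*28 = (sqrt(-4*(-4) - 5) + 37)*28 = (sqrt(16 - 5) + 37)*28 = (sqrt(11) + 37)*28 = (37 + sqrt(11))*28 = 1036 + 28*sqrt(11)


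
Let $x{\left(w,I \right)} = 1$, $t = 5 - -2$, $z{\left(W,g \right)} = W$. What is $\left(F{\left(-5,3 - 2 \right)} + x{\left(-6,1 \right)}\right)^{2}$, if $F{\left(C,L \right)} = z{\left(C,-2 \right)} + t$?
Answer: $9$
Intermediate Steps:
$t = 7$ ($t = 5 + 2 = 7$)
$F{\left(C,L \right)} = 7 + C$ ($F{\left(C,L \right)} = C + 7 = 7 + C$)
$\left(F{\left(-5,3 - 2 \right)} + x{\left(-6,1 \right)}\right)^{2} = \left(\left(7 - 5\right) + 1\right)^{2} = \left(2 + 1\right)^{2} = 3^{2} = 9$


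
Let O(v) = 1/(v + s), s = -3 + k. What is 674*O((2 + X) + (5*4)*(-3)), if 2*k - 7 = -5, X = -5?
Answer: -674/65 ≈ -10.369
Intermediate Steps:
k = 1 (k = 7/2 + (1/2)*(-5) = 7/2 - 5/2 = 1)
s = -2 (s = -3 + 1 = -2)
O(v) = 1/(-2 + v) (O(v) = 1/(v - 2) = 1/(-2 + v))
674*O((2 + X) + (5*4)*(-3)) = 674/(-2 + ((2 - 5) + (5*4)*(-3))) = 674/(-2 + (-3 + 20*(-3))) = 674/(-2 + (-3 - 60)) = 674/(-2 - 63) = 674/(-65) = 674*(-1/65) = -674/65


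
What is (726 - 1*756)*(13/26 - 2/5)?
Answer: -3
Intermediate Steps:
(726 - 1*756)*(13/26 - 2/5) = (726 - 756)*(13*(1/26) - 2*⅕) = -30*(½ - ⅖) = -30*⅒ = -3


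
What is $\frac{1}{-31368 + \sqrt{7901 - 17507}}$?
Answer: $- \frac{5228}{163993505} - \frac{i \sqrt{9606}}{983961030} \approx -3.1879 \cdot 10^{-5} - 9.9608 \cdot 10^{-8} i$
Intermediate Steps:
$\frac{1}{-31368 + \sqrt{7901 - 17507}} = \frac{1}{-31368 + \sqrt{-9606}} = \frac{1}{-31368 + i \sqrt{9606}}$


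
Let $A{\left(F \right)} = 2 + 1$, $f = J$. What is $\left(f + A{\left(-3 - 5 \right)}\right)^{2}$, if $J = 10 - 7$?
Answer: $36$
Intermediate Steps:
$J = 3$
$f = 3$
$A{\left(F \right)} = 3$
$\left(f + A{\left(-3 - 5 \right)}\right)^{2} = \left(3 + 3\right)^{2} = 6^{2} = 36$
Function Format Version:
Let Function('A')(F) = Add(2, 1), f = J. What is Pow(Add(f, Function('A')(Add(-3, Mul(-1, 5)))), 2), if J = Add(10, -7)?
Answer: 36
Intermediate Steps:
J = 3
f = 3
Function('A')(F) = 3
Pow(Add(f, Function('A')(Add(-3, Mul(-1, 5)))), 2) = Pow(Add(3, 3), 2) = Pow(6, 2) = 36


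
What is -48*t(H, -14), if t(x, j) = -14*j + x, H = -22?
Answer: -8352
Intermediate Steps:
t(x, j) = x - 14*j
-48*t(H, -14) = -48*(-22 - 14*(-14)) = -48*(-22 + 196) = -48*174 = -8352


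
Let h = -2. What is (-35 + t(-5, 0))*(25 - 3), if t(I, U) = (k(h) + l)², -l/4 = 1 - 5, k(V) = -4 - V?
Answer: 3542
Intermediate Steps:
l = 16 (l = -4*(1 - 5) = -4*(-4) = 16)
t(I, U) = 196 (t(I, U) = ((-4 - 1*(-2)) + 16)² = ((-4 + 2) + 16)² = (-2 + 16)² = 14² = 196)
(-35 + t(-5, 0))*(25 - 3) = (-35 + 196)*(25 - 3) = 161*22 = 3542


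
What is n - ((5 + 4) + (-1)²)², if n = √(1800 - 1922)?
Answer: -100 + I*√122 ≈ -100.0 + 11.045*I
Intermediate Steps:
n = I*√122 (n = √(-122) = I*√122 ≈ 11.045*I)
n - ((5 + 4) + (-1)²)² = I*√122 - ((5 + 4) + (-1)²)² = I*√122 - (9 + 1)² = I*√122 - 1*10² = I*√122 - 1*100 = I*√122 - 100 = -100 + I*√122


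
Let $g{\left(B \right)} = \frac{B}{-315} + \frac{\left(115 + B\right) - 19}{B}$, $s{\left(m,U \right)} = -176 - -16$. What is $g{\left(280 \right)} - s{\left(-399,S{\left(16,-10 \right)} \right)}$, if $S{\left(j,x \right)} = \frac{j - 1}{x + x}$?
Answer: $\frac{50543}{315} \approx 160.45$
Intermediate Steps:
$S{\left(j,x \right)} = \frac{-1 + j}{2 x}$
$s{\left(m,U \right)} = -160$ ($s{\left(m,U \right)} = -176 + 16 = -160$)
$g{\left(B \right)} = - \frac{B}{315} + \frac{96 + B}{B}$ ($g{\left(B \right)} = B \left(- \frac{1}{315}\right) + \frac{96 + B}{B} = - \frac{B}{315} + \frac{96 + B}{B}$)
$g{\left(280 \right)} - s{\left(-399,S{\left(16,-10 \right)} \right)} = \left(1 + \frac{96}{280} - \frac{8}{9}\right) - -160 = \left(1 + 96 \cdot \frac{1}{280} - \frac{8}{9}\right) + 160 = \left(1 + \frac{12}{35} - \frac{8}{9}\right) + 160 = \frac{143}{315} + 160 = \frac{50543}{315}$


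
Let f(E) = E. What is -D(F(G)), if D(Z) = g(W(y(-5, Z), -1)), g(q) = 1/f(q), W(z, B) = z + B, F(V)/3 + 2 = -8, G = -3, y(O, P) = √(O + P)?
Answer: I/(I + √35) ≈ 0.027778 + 0.16434*I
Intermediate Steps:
F(V) = -30 (F(V) = -6 + 3*(-8) = -6 - 24 = -30)
W(z, B) = B + z
g(q) = 1/q
D(Z) = 1/(-1 + √(-5 + Z))
-D(F(G)) = -1/(-1 + √(-5 - 30)) = -1/(-1 + √(-35)) = -1/(-1 + I*√35)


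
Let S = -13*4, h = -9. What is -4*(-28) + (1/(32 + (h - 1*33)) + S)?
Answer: 599/10 ≈ 59.900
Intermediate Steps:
S = -52
-4*(-28) + (1/(32 + (h - 1*33)) + S) = -4*(-28) + (1/(32 + (-9 - 1*33)) - 52) = 112 + (1/(32 + (-9 - 33)) - 52) = 112 + (1/(32 - 42) - 52) = 112 + (1/(-10) - 52) = 112 + (-⅒ - 52) = 112 - 521/10 = 599/10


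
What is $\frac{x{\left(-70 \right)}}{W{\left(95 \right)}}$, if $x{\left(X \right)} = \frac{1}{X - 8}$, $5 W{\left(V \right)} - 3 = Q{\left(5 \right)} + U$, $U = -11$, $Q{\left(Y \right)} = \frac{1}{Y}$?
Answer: $\frac{25}{3042} \approx 0.0082183$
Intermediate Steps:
$W{\left(V \right)} = - \frac{39}{25}$ ($W{\left(V \right)} = \frac{3}{5} + \frac{\frac{1}{5} - 11}{5} = \frac{3}{5} + \frac{1}{5} \left(- \frac{54}{5}\right) = \frac{3}{5} - \frac{54}{25} = - \frac{39}{25}$)
$x{\left(X \right)} = \frac{1}{-8 + X}$
$\frac{x{\left(-70 \right)}}{W{\left(95 \right)}} = \frac{1}{\left(-8 - 70\right) \left(- \frac{39}{25}\right)} = \frac{1}{-78} \left(- \frac{25}{39}\right) = \left(- \frac{1}{78}\right) \left(- \frac{25}{39}\right) = \frac{25}{3042}$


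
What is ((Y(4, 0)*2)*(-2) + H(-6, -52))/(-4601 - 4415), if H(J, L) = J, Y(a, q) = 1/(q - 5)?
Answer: 13/22540 ≈ 0.00057675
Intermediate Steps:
Y(a, q) = 1/(-5 + q)
((Y(4, 0)*2)*(-2) + H(-6, -52))/(-4601 - 4415) = ((2/(-5 + 0))*(-2) - 6)/(-4601 - 4415) = ((2/(-5))*(-2) - 6)/(-9016) = (-⅕*2*(-2) - 6)*(-1/9016) = (-⅖*(-2) - 6)*(-1/9016) = (⅘ - 6)*(-1/9016) = -26/5*(-1/9016) = 13/22540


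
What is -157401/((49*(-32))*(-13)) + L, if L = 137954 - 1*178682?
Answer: -830356953/20384 ≈ -40736.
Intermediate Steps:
L = -40728 (L = 137954 - 178682 = -40728)
-157401/((49*(-32))*(-13)) + L = -157401/((49*(-32))*(-13)) - 40728 = -157401/((-1568*(-13))) - 40728 = -157401/20384 - 40728 = -830356953/20384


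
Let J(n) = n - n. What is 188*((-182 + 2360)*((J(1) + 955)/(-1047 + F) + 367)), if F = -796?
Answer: 276562631664/1843 ≈ 1.5006e+8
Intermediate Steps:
J(n) = 0
188*((-182 + 2360)*((J(1) + 955)/(-1047 + F) + 367)) = 188*((-182 + 2360)*((0 + 955)/(-1047 - 796) + 367)) = 188*(2178*(955/(-1843) + 367)) = 188*(2178*(955*(-1/1843) + 367)) = 188*(2178*(-955/1843 + 367)) = 188*(2178*(675426/1843)) = 188*(1471077828/1843) = 276562631664/1843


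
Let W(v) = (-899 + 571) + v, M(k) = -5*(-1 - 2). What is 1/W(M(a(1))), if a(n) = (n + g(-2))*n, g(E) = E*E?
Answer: -1/313 ≈ -0.0031949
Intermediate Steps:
g(E) = E²
a(n) = n*(4 + n) (a(n) = (n + (-2)²)*n = (n + 4)*n = (4 + n)*n = n*(4 + n))
M(k) = 15 (M(k) = -5*(-3) = 15)
W(v) = -328 + v
1/W(M(a(1))) = 1/(-328 + 15) = 1/(-313) = -1/313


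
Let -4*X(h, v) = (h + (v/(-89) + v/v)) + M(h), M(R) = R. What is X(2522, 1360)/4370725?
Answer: -89529/311195620 ≈ -0.00028769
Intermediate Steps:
X(h, v) = -¼ - h/2 + v/356 (X(h, v) = -((h + (v/(-89) + v/v)) + h)/4 = -((h + (v*(-1/89) + 1)) + h)/4 = -((h + (-v/89 + 1)) + h)/4 = -((h + (1 - v/89)) + h)/4 = -((1 + h - v/89) + h)/4 = -(1 + 2*h - v/89)/4 = -¼ - h/2 + v/356)
X(2522, 1360)/4370725 = (-¼ - ½*2522 + (1/356)*1360)/4370725 = (-¼ - 1261 + 340/89)*(1/4370725) = -447645/356*1/4370725 = -89529/311195620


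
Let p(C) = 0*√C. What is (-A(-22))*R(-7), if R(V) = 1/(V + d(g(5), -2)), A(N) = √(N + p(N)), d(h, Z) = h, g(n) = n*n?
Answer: -I*√22/18 ≈ -0.26058*I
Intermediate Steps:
g(n) = n²
p(C) = 0
A(N) = √N (A(N) = √(N + 0) = √N)
R(V) = 1/(25 + V) (R(V) = 1/(V + 5²) = 1/(V + 25) = 1/(25 + V))
(-A(-22))*R(-7) = (-√(-22))/(25 - 7) = -I*√22/18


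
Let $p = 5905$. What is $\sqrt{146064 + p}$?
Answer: $\sqrt{151969} \approx 389.83$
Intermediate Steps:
$\sqrt{146064 + p} = \sqrt{146064 + 5905} = \sqrt{151969}$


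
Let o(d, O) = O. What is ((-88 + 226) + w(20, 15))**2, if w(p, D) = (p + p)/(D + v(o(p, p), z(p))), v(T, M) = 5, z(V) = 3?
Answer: 19600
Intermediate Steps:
w(p, D) = 2*p/(5 + D) (w(p, D) = (p + p)/(D + 5) = (2*p)/(5 + D) = 2*p/(5 + D))
((-88 + 226) + w(20, 15))**2 = ((-88 + 226) + 2*20/(5 + 15))**2 = (138 + 2*20/20)**2 = (138 + 2*20*(1/20))**2 = (138 + 2)**2 = 140**2 = 19600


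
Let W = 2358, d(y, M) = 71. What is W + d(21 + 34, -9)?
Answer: 2429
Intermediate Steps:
W + d(21 + 34, -9) = 2358 + 71 = 2429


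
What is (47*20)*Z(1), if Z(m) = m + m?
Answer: 1880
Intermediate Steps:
Z(m) = 2*m
(47*20)*Z(1) = (47*20)*(2*1) = 940*2 = 1880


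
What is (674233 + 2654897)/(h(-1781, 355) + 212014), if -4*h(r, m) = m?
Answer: 4438840/282567 ≈ 15.709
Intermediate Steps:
h(r, m) = -m/4
(674233 + 2654897)/(h(-1781, 355) + 212014) = (674233 + 2654897)/(-1/4*355 + 212014) = 3329130/(-355/4 + 212014) = 3329130/(847701/4) = 3329130*(4/847701) = 4438840/282567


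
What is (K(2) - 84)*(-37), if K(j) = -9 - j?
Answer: 3515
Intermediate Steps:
(K(2) - 84)*(-37) = ((-9 - 1*2) - 84)*(-37) = ((-9 - 2) - 84)*(-37) = (-11 - 84)*(-37) = -95*(-37) = 3515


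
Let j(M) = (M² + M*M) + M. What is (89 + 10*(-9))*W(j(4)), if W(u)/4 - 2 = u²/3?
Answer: -1736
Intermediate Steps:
j(M) = M + 2*M² (j(M) = (M² + M²) + M = 2*M² + M = M + 2*M²)
W(u) = 8 + 4*u²/3 (W(u) = 8 + 4*(u²/3) = 8 + 4*u²/3)
(89 + 10*(-9))*W(j(4)) = (89 + 10*(-9))*(8 + 4*(4*(1 + 2*4))²/3) = (89 - 90)*(8 + 4*(4*(1 + 8))²/3) = -(8 + 4*(4*9)²/3) = -(8 + (4/3)*36²) = -(8 + (4/3)*1296) = -(8 + 1728) = -1*1736 = -1736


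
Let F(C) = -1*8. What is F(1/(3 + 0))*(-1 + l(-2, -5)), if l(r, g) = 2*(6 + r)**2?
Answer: -248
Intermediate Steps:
F(C) = -8
F(1/(3 + 0))*(-1 + l(-2, -5)) = -8*(-1 + 2*(6 - 2)**2) = -8*(-1 + 2*4**2) = -8*(-1 + 2*16) = -8*(-1 + 32) = -8*31 = -248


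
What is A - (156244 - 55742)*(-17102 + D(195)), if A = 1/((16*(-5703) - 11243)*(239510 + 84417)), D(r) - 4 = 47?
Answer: 56892817018922961513/33199602157 ≈ 1.7137e+9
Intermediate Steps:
D(r) = 51 (D(r) = 4 + 47 = 51)
A = -1/33199602157 (A = 1/((-91248 - 11243)*323927) = 1/(-102491*323927) = 1/(-33199602157) = -1/33199602157 ≈ -3.0121e-11)
A - (156244 - 55742)*(-17102 + D(195)) = -1/33199602157 - (156244 - 55742)*(-17102 + 51) = -1/33199602157 - 100502*(-17051) = -1/33199602157 - 1*(-1713659602) = -1/33199602157 + 1713659602 = 56892817018922961513/33199602157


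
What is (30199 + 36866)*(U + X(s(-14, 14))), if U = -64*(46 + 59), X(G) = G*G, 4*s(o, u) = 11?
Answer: -7202713935/16 ≈ -4.5017e+8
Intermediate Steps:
s(o, u) = 11/4 (s(o, u) = (1/4)*11 = 11/4)
X(G) = G**2
U = -6720 (U = -64*105 = -6720)
(30199 + 36866)*(U + X(s(-14, 14))) = (30199 + 36866)*(-6720 + (11/4)**2) = 67065*(-6720 + 121/16) = 67065*(-107399/16) = -7202713935/16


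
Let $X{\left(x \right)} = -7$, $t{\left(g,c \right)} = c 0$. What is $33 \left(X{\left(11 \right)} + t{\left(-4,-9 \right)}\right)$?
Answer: $-231$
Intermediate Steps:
$t{\left(g,c \right)} = 0$
$33 \left(X{\left(11 \right)} + t{\left(-4,-9 \right)}\right) = 33 \left(-7 + 0\right) = 33 \left(-7\right) = -231$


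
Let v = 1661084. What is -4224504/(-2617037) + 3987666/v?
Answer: 8726562733989/2173559144054 ≈ 4.0149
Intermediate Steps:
-4224504/(-2617037) + 3987666/v = -4224504/(-2617037) + 3987666/1661084 = -4224504*(-1/2617037) + 3987666*(1/1661084) = 4224504/2617037 + 1993833/830542 = 8726562733989/2173559144054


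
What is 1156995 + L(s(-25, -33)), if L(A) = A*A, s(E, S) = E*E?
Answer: 1547620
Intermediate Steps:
s(E, S) = E**2
L(A) = A**2
1156995 + L(s(-25, -33)) = 1156995 + ((-25)**2)**2 = 1156995 + 625**2 = 1156995 + 390625 = 1547620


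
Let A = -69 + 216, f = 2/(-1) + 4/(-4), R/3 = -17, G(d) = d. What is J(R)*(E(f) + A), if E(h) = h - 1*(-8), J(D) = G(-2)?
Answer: -304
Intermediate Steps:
R = -51 (R = 3*(-17) = -51)
J(D) = -2
f = -3 (f = 2*(-1) + 4*(-1/4) = -2 - 1 = -3)
E(h) = 8 + h (E(h) = h + 8 = 8 + h)
A = 147
J(R)*(E(f) + A) = -2*((8 - 3) + 147) = -2*(5 + 147) = -2*152 = -304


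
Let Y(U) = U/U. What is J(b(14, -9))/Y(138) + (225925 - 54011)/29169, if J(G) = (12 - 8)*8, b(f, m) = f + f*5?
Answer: 1105322/29169 ≈ 37.894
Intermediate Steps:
Y(U) = 1
b(f, m) = 6*f (b(f, m) = f + 5*f = 6*f)
J(G) = 32 (J(G) = 4*8 = 32)
J(b(14, -9))/Y(138) + (225925 - 54011)/29169 = 32/1 + (225925 - 54011)/29169 = 32*1 + 171914*(1/29169) = 32 + 171914/29169 = 1105322/29169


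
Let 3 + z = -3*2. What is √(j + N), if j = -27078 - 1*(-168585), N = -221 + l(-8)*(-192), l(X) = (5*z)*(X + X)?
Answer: √3046 ≈ 55.191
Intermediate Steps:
z = -9 (z = -3 - 3*2 = -3 - 6 = -9)
l(X) = -90*X (l(X) = (5*(-9))*(X + X) = -90*X)
N = -138461 (N = -221 - 90*(-8)*(-192) = -221 + 720*(-192) = -221 - 138240 = -138461)
j = 141507 (j = -27078 + 168585 = 141507)
√(j + N) = √(141507 - 138461) = √3046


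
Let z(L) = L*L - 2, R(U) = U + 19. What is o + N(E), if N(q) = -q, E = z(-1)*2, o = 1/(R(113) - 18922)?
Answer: 37579/18790 ≈ 1.9999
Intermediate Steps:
R(U) = 19 + U
z(L) = -2 + L² (z(L) = L² - 2 = -2 + L²)
o = -1/18790 (o = 1/((19 + 113) - 18922) = 1/(132 - 18922) = 1/(-18790) = -1/18790 ≈ -5.3220e-5)
E = -2 (E = (-2 + (-1)²)*2 = (-2 + 1)*2 = -1*2 = -2)
o + N(E) = -1/18790 - 1*(-2) = -1/18790 + 2 = 37579/18790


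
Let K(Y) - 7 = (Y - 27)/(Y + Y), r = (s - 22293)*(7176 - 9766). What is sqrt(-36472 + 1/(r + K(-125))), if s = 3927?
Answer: I*sqrt(143273517320848759672433)/1981997817 ≈ 190.98*I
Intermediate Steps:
r = 47567940 (r = (3927 - 22293)*(7176 - 9766) = -18366*(-2590) = 47567940)
K(Y) = 7 + (-27 + Y)/(2*Y) (K(Y) = 7 + (Y - 27)/(Y + Y) = 7 + (-27 + Y)/((2*Y)) = 7 + (-27 + Y)*(1/(2*Y)) = 7 + (-27 + Y)/(2*Y))
sqrt(-36472 + 1/(r + K(-125))) = sqrt(-36472 + 1/(47567940 + (3/2)*(-9 + 5*(-125))/(-125))) = sqrt(-36472 + 1/(47567940 + (3/2)*(-1/125)*(-9 - 625))) = sqrt(-36472 + 1/(47567940 + (3/2)*(-1/125)*(-634))) = sqrt(-36472 + 1/(47567940 + 951/125)) = sqrt(-36472 + 1/(5945993451/125)) = sqrt(-36472 + 125/5945993451) = sqrt(-216862273144747/5945993451) = I*sqrt(143273517320848759672433)/1981997817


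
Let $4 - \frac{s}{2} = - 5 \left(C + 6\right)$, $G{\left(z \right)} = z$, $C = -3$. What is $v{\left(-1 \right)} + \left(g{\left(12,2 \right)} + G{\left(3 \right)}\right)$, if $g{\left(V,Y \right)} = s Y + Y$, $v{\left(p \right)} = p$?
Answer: $80$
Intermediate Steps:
$s = 38$ ($s = 8 - 2 \left(- 5 \left(-3 + 6\right)\right) = 8 - 2 \left(\left(-5\right) 3\right) = 8 - -30 = 8 + 30 = 38$)
$g{\left(V,Y \right)} = 39 Y$ ($g{\left(V,Y \right)} = 38 Y + Y = 39 Y$)
$v{\left(-1 \right)} + \left(g{\left(12,2 \right)} + G{\left(3 \right)}\right) = -1 + \left(39 \cdot 2 + 3\right) = -1 + \left(78 + 3\right) = -1 + 81 = 80$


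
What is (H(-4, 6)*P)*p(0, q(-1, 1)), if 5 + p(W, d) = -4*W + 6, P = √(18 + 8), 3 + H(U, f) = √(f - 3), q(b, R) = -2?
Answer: √26*(-3 + √3) ≈ -6.4653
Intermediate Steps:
H(U, f) = -3 + √(-3 + f) (H(U, f) = -3 + √(f - 3) = -3 + √(-3 + f))
P = √26 ≈ 5.0990
p(W, d) = 1 - 4*W (p(W, d) = -5 + (-4*W + 6) = -5 + (6 - 4*W) = 1 - 4*W)
(H(-4, 6)*P)*p(0, q(-1, 1)) = ((-3 + √(-3 + 6))*√26)*(1 - 4*0) = ((-3 + √3)*√26)*(1 + 0) = (√26*(-3 + √3))*1 = √26*(-3 + √3)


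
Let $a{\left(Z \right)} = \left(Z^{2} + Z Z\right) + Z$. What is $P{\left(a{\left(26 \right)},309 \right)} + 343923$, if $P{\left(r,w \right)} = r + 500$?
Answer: $345801$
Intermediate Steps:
$a{\left(Z \right)} = Z + 2 Z^{2}$ ($a{\left(Z \right)} = \left(Z^{2} + Z^{2}\right) + Z = 2 Z^{2} + Z = Z + 2 Z^{2}$)
$P{\left(r,w \right)} = 500 + r$
$P{\left(a{\left(26 \right)},309 \right)} + 343923 = \left(500 + 26 \left(1 + 2 \cdot 26\right)\right) + 343923 = \left(500 + 26 \left(1 + 52\right)\right) + 343923 = \left(500 + 26 \cdot 53\right) + 343923 = \left(500 + 1378\right) + 343923 = 1878 + 343923 = 345801$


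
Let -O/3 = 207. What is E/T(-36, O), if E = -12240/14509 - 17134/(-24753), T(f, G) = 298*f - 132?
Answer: 27189757/1950137134110 ≈ 1.3942e-5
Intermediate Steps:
O = -621 (O = -3*207 = -621)
T(f, G) = -132 + 298*f
E = -54379514/359141277 (E = -12240*1/14509 - 17134*(-1/24753) = -12240/14509 + 17134/24753 = -54379514/359141277 ≈ -0.15142)
E/T(-36, O) = -54379514/(359141277*(-132 + 298*(-36))) = -54379514/(359141277*(-132 - 10728)) = -54379514/359141277/(-10860) = -54379514/359141277*(-1/10860) = 27189757/1950137134110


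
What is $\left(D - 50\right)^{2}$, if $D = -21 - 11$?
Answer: $6724$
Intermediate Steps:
$D = -32$
$\left(D - 50\right)^{2} = \left(-32 - 50\right)^{2} = \left(-82\right)^{2} = 6724$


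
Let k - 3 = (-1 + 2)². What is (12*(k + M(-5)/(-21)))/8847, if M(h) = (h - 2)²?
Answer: 20/8847 ≈ 0.0022607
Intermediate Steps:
M(h) = (-2 + h)²
k = 4 (k = 3 + (-1 + 2)² = 3 + 1² = 3 + 1 = 4)
(12*(k + M(-5)/(-21)))/8847 = (12*(4 + (-2 - 5)²/(-21)))/8847 = (12*(4 + (-7)²*(-1/21)))*(1/8847) = (12*(4 + 49*(-1/21)))*(1/8847) = (12*(4 - 7/3))*(1/8847) = (12*(5/3))*(1/8847) = 20*(1/8847) = 20/8847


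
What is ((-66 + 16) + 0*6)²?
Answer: 2500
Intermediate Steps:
((-66 + 16) + 0*6)² = (-50 + 0)² = (-50)² = 2500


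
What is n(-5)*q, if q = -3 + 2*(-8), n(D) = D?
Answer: 95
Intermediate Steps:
q = -19 (q = -3 - 16 = -19)
n(-5)*q = -5*(-19) = 95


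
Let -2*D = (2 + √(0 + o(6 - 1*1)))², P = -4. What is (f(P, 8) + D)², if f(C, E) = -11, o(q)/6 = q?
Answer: 904 + 112*√30 ≈ 1517.4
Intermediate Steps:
o(q) = 6*q
D = -(2 + √30)²/2 (D = -(2 + √(0 + 6*(6 - 1*1)))²/2 = -(2 + √(0 + 6*(6 - 1)))²/2 = -(2 + √(0 + 6*5))²/2 = -(2 + √(0 + 30))²/2 = -(2 + √30)²/2 ≈ -27.954)
(f(P, 8) + D)² = (-11 + (-17 - 2*√30))² = (-28 - 2*√30)²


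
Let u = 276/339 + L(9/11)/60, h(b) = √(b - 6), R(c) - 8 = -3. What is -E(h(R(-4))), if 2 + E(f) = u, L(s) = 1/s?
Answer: 71117/61020 ≈ 1.1655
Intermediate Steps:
R(c) = 5 (R(c) = 8 - 3 = 5)
L(s) = 1/s
h(b) = √(-6 + b)
u = 50923/61020 (u = 276/339 + 1/((9/11)*60) = 276*(1/339) + (1/60)/(9*(1/11)) = 92/113 + (1/60)/(9/11) = 92/113 + (11/9)*(1/60) = 92/113 + 11/540 = 50923/61020 ≈ 0.83453)
E(f) = -71117/61020 (E(f) = -2 + 50923/61020 = -71117/61020)
-E(h(R(-4))) = -1*(-71117/61020) = 71117/61020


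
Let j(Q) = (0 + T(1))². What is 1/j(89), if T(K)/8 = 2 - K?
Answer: 1/64 ≈ 0.015625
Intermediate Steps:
T(K) = 16 - 8*K (T(K) = 8*(2 - K) = 16 - 8*K)
j(Q) = 64 (j(Q) = (0 + (16 - 8*1))² = (0 + (16 - 8))² = (0 + 8)² = 8² = 64)
1/j(89) = 1/64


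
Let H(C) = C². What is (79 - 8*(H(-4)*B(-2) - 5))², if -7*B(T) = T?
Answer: 332929/49 ≈ 6794.5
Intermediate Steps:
B(T) = -T/7
(79 - 8*(H(-4)*B(-2) - 5))² = (79 - 8*((-4)²*(-⅐*(-2)) - 5))² = (79 - 8*(16*(2/7) - 5))² = (79 - 8*(32/7 - 5))² = (79 - 8*(-3/7))² = (79 + 24/7)² = (577/7)² = 332929/49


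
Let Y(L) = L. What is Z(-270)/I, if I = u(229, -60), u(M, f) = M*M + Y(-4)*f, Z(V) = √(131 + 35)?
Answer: √166/52681 ≈ 0.00024457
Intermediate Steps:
Z(V) = √166
u(M, f) = M² - 4*f (u(M, f) = M*M - 4*f = M² - 4*f)
I = 52681 (I = 229² - 4*(-60) = 52441 + 240 = 52681)
Z(-270)/I = √166/52681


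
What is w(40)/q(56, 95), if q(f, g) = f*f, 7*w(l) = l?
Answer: 5/2744 ≈ 0.0018222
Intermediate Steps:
w(l) = l/7
q(f, g) = f**2
w(40)/q(56, 95) = ((1/7)*40)/(56**2) = (40/7)/3136 = (40/7)*(1/3136) = 5/2744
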